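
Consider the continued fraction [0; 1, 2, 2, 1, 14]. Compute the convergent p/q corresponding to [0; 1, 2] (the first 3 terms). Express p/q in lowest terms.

a_0 = 0: 0/1
a_1 = 1: 1/1
a_2 = 2: 2/3

2/3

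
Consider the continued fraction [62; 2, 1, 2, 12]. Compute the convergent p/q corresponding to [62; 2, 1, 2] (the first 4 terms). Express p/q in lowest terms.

Start with 2.
1 + 1/(2/1) = 1 + 1/2 = 3/2
2 + 1/(3/2) = 2 + 2/3 = 8/3
62 + 1/(8/3) = 62 + 3/8 = 499/8

499/8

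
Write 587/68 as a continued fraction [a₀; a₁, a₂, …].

587 ÷ 68 → quotient 8, remainder 43
68 ÷ 43 → quotient 1, remainder 25
43 ÷ 25 → quotient 1, remainder 18
25 ÷ 18 → quotient 1, remainder 7
18 ÷ 7 → quotient 2, remainder 4
7 ÷ 4 → quotient 1, remainder 3
4 ÷ 3 → quotient 1, remainder 1
3 ÷ 1 → quotient 3, remainder 0

[8; 1, 1, 1, 2, 1, 1, 3]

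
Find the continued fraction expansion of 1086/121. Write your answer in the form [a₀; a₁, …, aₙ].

[8; 1, 39, 3]

Repeatedly divide and take the remainder:
1086 = 8·121 + 118, so a_0 = 8
121 = 1·118 + 3, so a_1 = 1
118 = 39·3 + 1, so a_2 = 39
3 = 3·1 + 0, so a_3 = 3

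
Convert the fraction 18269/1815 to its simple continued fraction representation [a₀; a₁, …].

18269 = 10·1815 + 119, so a_0 = 10
1815 = 15·119 + 30, so a_1 = 15
119 = 3·30 + 29, so a_2 = 3
30 = 1·29 + 1, so a_3 = 1
29 = 29·1 + 0, so a_4 = 29

[10; 15, 3, 1, 29]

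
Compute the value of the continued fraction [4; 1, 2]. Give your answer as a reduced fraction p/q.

14/3

Collapse the nested fraction from the inside out:
Start with 2.
1 + 1/(2/1) = 1 + 1/2 = 3/2
4 + 1/(3/2) = 4 + 2/3 = 14/3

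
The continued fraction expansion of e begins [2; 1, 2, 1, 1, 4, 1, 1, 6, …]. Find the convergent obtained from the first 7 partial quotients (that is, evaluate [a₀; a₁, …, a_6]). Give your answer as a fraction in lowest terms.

a_0 = 2: 2/1
a_1 = 1: 3/1
a_2 = 2: 8/3
a_3 = 1: 11/4
a_4 = 1: 19/7
a_5 = 4: 87/32
a_6 = 1: 106/39

106/39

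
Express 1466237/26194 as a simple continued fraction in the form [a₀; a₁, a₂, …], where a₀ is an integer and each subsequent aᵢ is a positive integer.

Run the Euclidean algorithm, recording each quotient:
1466237 ÷ 26194 → quotient 55, remainder 25567
26194 ÷ 25567 → quotient 1, remainder 627
25567 ÷ 627 → quotient 40, remainder 487
627 ÷ 487 → quotient 1, remainder 140
487 ÷ 140 → quotient 3, remainder 67
140 ÷ 67 → quotient 2, remainder 6
67 ÷ 6 → quotient 11, remainder 1
6 ÷ 1 → quotient 6, remainder 0

[55; 1, 40, 1, 3, 2, 11, 6]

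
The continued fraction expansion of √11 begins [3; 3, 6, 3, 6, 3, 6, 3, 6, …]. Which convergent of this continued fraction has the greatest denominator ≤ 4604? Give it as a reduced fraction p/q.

3970/1197

List convergents until the denominator exceeds the bound:
a_0 = 3: 3/1  (≤ bound)
a_1 = 3: 10/3  (≤ bound)
a_2 = 6: 63/19  (≤ bound)
a_3 = 3: 199/60  (≤ bound)
a_4 = 6: 1257/379  (≤ bound)
a_5 = 3: 3970/1197  (≤ bound)
a_6 = 6: 25077/7561  (> 4604, stop)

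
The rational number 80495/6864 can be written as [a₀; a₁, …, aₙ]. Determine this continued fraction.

80495 ÷ 6864 → quotient 11, remainder 4991
6864 ÷ 4991 → quotient 1, remainder 1873
4991 ÷ 1873 → quotient 2, remainder 1245
1873 ÷ 1245 → quotient 1, remainder 628
1245 ÷ 628 → quotient 1, remainder 617
628 ÷ 617 → quotient 1, remainder 11
617 ÷ 11 → quotient 56, remainder 1
11 ÷ 1 → quotient 11, remainder 0

[11; 1, 2, 1, 1, 1, 56, 11]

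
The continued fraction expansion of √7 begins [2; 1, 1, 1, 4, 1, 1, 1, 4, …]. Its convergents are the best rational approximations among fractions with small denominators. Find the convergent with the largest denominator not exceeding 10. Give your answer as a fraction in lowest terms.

8/3

a_0 = 2: 2/1  (≤ bound)
a_1 = 1: 3/1  (≤ bound)
a_2 = 1: 5/2  (≤ bound)
a_3 = 1: 8/3  (≤ bound)
a_4 = 4: 37/14  (> 10, stop)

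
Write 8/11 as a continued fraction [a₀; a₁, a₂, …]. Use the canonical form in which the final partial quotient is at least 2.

Apply division with remainder until the remainder is 0:
8 = 0·11 + 8, so a_0 = 0
11 = 1·8 + 3, so a_1 = 1
8 = 2·3 + 2, so a_2 = 2
3 = 1·2 + 1, so a_3 = 1
2 = 2·1 + 0, so a_4 = 2

[0; 1, 2, 1, 2]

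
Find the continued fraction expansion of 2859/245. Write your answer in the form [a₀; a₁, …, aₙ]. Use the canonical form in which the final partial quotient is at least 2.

⌊2859/245⌋ = 11, remainder 164
⌊245/164⌋ = 1, remainder 81
⌊164/81⌋ = 2, remainder 2
⌊81/2⌋ = 40, remainder 1
⌊2/1⌋ = 2, remainder 0

[11; 1, 2, 40, 2]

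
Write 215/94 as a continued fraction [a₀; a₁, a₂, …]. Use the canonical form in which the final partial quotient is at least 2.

⌊215/94⌋ = 2, remainder 27
⌊94/27⌋ = 3, remainder 13
⌊27/13⌋ = 2, remainder 1
⌊13/1⌋ = 13, remainder 0

[2; 3, 2, 13]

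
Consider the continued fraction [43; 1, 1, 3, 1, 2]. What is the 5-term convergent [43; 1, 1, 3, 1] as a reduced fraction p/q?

392/9

Start with 1.
3 + 1/(1/1) = 3 + 1/1 = 4/1
1 + 1/(4/1) = 1 + 1/4 = 5/4
1 + 1/(5/4) = 1 + 4/5 = 9/5
43 + 1/(9/5) = 43 + 5/9 = 392/9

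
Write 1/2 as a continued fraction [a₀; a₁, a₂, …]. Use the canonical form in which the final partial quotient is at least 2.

[0; 2]

Repeatedly divide and take the remainder:
1 = 0·2 + 1, so a_0 = 0
2 = 2·1 + 0, so a_1 = 2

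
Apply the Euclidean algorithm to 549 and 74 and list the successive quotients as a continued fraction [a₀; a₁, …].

Repeatedly divide and take the remainder:
549 ÷ 74 → quotient 7, remainder 31
74 ÷ 31 → quotient 2, remainder 12
31 ÷ 12 → quotient 2, remainder 7
12 ÷ 7 → quotient 1, remainder 5
7 ÷ 5 → quotient 1, remainder 2
5 ÷ 2 → quotient 2, remainder 1
2 ÷ 1 → quotient 2, remainder 0

[7; 2, 2, 1, 1, 2, 2]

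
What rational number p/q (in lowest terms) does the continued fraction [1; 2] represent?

3/2

Start with 2.
1 + 1/(2/1) = 1 + 1/2 = 3/2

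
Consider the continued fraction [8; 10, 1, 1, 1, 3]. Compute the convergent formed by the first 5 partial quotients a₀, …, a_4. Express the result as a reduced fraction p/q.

259/32

Compute successive convergents:
a_0 = 8: 8/1
a_1 = 10: 81/10
a_2 = 1: 89/11
a_3 = 1: 170/21
a_4 = 1: 259/32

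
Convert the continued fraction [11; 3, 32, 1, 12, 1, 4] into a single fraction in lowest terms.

78007/6885

a_0 = 11: 11/1
a_1 = 3: 34/3
a_2 = 32: 1099/97
a_3 = 1: 1133/100
a_4 = 12: 14695/1297
a_5 = 1: 15828/1397
a_6 = 4: 78007/6885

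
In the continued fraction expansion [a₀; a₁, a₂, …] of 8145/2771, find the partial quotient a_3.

2

8145 = 2·2771 + 2603, so a_0 = 2
2771 = 1·2603 + 168, so a_1 = 1
2603 = 15·168 + 83, so a_2 = 15
168 = 2·83 + 2, so a_3 = 2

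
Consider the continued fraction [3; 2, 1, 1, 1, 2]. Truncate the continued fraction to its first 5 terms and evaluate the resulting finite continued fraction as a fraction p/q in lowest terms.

27/8

a_0 = 3: 3/1
a_1 = 2: 7/2
a_2 = 1: 10/3
a_3 = 1: 17/5
a_4 = 1: 27/8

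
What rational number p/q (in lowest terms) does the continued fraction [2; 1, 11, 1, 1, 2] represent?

184/63

Start with 2.
1 + 1/(2/1) = 1 + 1/2 = 3/2
1 + 1/(3/2) = 1 + 2/3 = 5/3
11 + 1/(5/3) = 11 + 3/5 = 58/5
1 + 1/(58/5) = 1 + 5/58 = 63/58
2 + 1/(63/58) = 2 + 58/63 = 184/63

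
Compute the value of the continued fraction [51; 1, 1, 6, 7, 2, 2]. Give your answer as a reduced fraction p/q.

25305/491

a_0 = 51: 51/1
a_1 = 1: 52/1
a_2 = 1: 103/2
a_3 = 6: 670/13
a_4 = 7: 4793/93
a_5 = 2: 10256/199
a_6 = 2: 25305/491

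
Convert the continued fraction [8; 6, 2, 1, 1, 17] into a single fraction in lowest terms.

4592/563

Start with 17.
1 + 1/(17/1) = 1 + 1/17 = 18/17
1 + 1/(18/17) = 1 + 17/18 = 35/18
2 + 1/(35/18) = 2 + 18/35 = 88/35
6 + 1/(88/35) = 6 + 35/88 = 563/88
8 + 1/(563/88) = 8 + 88/563 = 4592/563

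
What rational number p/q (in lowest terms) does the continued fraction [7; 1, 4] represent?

Work from the innermost term outward:
Start with 4.
1 + 1/(4/1) = 1 + 1/4 = 5/4
7 + 1/(5/4) = 7 + 4/5 = 39/5

39/5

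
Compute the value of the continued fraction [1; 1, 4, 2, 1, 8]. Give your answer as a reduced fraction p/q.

252/139

Start with 8.
1 + 1/(8/1) = 1 + 1/8 = 9/8
2 + 1/(9/8) = 2 + 8/9 = 26/9
4 + 1/(26/9) = 4 + 9/26 = 113/26
1 + 1/(113/26) = 1 + 26/113 = 139/113
1 + 1/(139/113) = 1 + 113/139 = 252/139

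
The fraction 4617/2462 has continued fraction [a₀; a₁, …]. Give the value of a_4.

Repeatedly divide and take the remainder:
4617 = 1·2462 + 2155, so a_0 = 1
2462 = 1·2155 + 307, so a_1 = 1
2155 = 7·307 + 6, so a_2 = 7
307 = 51·6 + 1, so a_3 = 51
6 = 6·1 + 0, so a_4 = 6

6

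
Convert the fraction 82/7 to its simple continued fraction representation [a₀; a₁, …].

[11; 1, 2, 2]

82 = 11·7 + 5, so a_0 = 11
7 = 1·5 + 2, so a_1 = 1
5 = 2·2 + 1, so a_2 = 2
2 = 2·1 + 0, so a_3 = 2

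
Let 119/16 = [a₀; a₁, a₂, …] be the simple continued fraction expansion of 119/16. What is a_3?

Repeatedly divide and take the remainder:
⌊119/16⌋ = 7, remainder 7
⌊16/7⌋ = 2, remainder 2
⌊7/2⌋ = 3, remainder 1
⌊2/1⌋ = 2, remainder 0

2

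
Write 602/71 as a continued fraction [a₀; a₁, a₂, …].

602 = 8·71 + 34, so a_0 = 8
71 = 2·34 + 3, so a_1 = 2
34 = 11·3 + 1, so a_2 = 11
3 = 3·1 + 0, so a_3 = 3

[8; 2, 11, 3]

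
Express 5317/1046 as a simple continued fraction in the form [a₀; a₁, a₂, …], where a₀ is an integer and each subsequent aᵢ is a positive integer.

[5; 12, 43, 2]

Repeatedly divide and take the remainder:
5317 = 5·1046 + 87, so a_0 = 5
1046 = 12·87 + 2, so a_1 = 12
87 = 43·2 + 1, so a_2 = 43
2 = 2·1 + 0, so a_3 = 2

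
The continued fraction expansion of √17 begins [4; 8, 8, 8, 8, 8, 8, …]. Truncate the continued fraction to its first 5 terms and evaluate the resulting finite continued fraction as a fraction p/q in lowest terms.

17684/4289

Work from the innermost term outward:
Start with 8.
8 + 1/(8/1) = 8 + 1/8 = 65/8
8 + 1/(65/8) = 8 + 8/65 = 528/65
8 + 1/(528/65) = 8 + 65/528 = 4289/528
4 + 1/(4289/528) = 4 + 528/4289 = 17684/4289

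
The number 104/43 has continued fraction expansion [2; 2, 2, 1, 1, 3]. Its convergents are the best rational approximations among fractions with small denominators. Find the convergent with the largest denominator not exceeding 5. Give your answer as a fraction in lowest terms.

a_0 = 2: 2/1  (≤ bound)
a_1 = 2: 5/2  (≤ bound)
a_2 = 2: 12/5  (≤ bound)
a_3 = 1: 17/7  (> 5, stop)

12/5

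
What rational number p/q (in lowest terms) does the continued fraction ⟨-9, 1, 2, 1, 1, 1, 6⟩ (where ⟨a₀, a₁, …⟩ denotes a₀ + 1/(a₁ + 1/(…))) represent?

a_0 = -9: -9/1
a_1 = 1: -8/1
a_2 = 2: -25/3
a_3 = 1: -33/4
a_4 = 1: -58/7
a_5 = 1: -91/11
a_6 = 6: -604/73

-604/73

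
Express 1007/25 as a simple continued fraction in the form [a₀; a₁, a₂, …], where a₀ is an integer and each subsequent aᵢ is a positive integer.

1007 = 40·25 + 7, so a_0 = 40
25 = 3·7 + 4, so a_1 = 3
7 = 1·4 + 3, so a_2 = 1
4 = 1·3 + 1, so a_3 = 1
3 = 3·1 + 0, so a_4 = 3

[40; 3, 1, 1, 3]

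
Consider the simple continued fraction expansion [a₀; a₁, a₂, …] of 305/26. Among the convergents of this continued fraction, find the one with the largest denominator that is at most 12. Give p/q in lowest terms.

129/11

a_0 = 11: 11/1  (≤ bound)
a_1 = 1: 12/1  (≤ bound)
a_2 = 2: 35/3  (≤ bound)
a_3 = 1: 47/4  (≤ bound)
a_4 = 2: 129/11  (≤ bound)
a_5 = 2: 305/26  (> 12, stop)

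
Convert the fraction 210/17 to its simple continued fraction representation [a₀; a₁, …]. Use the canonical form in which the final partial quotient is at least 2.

⌊210/17⌋ = 12, remainder 6
⌊17/6⌋ = 2, remainder 5
⌊6/5⌋ = 1, remainder 1
⌊5/1⌋ = 5, remainder 0

[12; 2, 1, 5]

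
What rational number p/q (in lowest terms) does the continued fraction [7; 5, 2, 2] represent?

194/27

Start with 2.
2 + 1/(2/1) = 2 + 1/2 = 5/2
5 + 1/(5/2) = 5 + 2/5 = 27/5
7 + 1/(27/5) = 7 + 5/27 = 194/27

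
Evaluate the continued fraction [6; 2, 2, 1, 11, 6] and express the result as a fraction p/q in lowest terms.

3207/499

a_0 = 6: 6/1
a_1 = 2: 13/2
a_2 = 2: 32/5
a_3 = 1: 45/7
a_4 = 11: 527/82
a_5 = 6: 3207/499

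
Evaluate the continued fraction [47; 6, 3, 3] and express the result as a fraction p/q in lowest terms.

2971/63

Start with 3.
3 + 1/(3/1) = 3 + 1/3 = 10/3
6 + 1/(10/3) = 6 + 3/10 = 63/10
47 + 1/(63/10) = 47 + 10/63 = 2971/63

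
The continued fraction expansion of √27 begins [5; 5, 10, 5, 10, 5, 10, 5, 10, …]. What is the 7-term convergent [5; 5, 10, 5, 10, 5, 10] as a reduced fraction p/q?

a_0 = 5: 5/1
a_1 = 5: 26/5
a_2 = 10: 265/51
a_3 = 5: 1351/260
a_4 = 10: 13775/2651
a_5 = 5: 70226/13515
a_6 = 10: 716035/137801

716035/137801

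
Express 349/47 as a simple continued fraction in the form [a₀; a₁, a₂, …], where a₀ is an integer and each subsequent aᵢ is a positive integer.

Run the Euclidean algorithm, recording each quotient:
349 ÷ 47 → quotient 7, remainder 20
47 ÷ 20 → quotient 2, remainder 7
20 ÷ 7 → quotient 2, remainder 6
7 ÷ 6 → quotient 1, remainder 1
6 ÷ 1 → quotient 6, remainder 0

[7; 2, 2, 1, 6]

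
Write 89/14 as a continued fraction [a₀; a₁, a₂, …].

89 = 6·14 + 5, so a_0 = 6
14 = 2·5 + 4, so a_1 = 2
5 = 1·4 + 1, so a_2 = 1
4 = 4·1 + 0, so a_3 = 4

[6; 2, 1, 4]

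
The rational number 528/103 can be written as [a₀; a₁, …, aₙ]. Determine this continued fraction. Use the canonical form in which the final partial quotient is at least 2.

[5; 7, 1, 12]

⌊528/103⌋ = 5, remainder 13
⌊103/13⌋ = 7, remainder 12
⌊13/12⌋ = 1, remainder 1
⌊12/1⌋ = 12, remainder 0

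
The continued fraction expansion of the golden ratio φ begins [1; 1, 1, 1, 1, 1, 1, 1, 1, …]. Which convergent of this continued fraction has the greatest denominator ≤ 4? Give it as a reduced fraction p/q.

5/3

a_0 = 1: 1/1  (≤ bound)
a_1 = 1: 2/1  (≤ bound)
a_2 = 1: 3/2  (≤ bound)
a_3 = 1: 5/3  (≤ bound)
a_4 = 1: 8/5  (> 4, stop)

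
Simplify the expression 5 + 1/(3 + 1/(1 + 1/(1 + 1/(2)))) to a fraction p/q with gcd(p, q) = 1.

Use the convergent recurrence hₖ = aₖ·hₖ₋₁ + hₖ₋₂ (and likewise for the denominators kₖ):
a_0 = 5: 5/1
a_1 = 3: 16/3
a_2 = 1: 21/4
a_3 = 1: 37/7
a_4 = 2: 95/18

95/18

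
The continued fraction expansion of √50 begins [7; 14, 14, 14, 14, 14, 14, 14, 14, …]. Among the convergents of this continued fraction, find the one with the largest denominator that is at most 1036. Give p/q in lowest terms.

1393/197

List convergents until the denominator exceeds the bound:
a_0 = 7: 7/1  (≤ bound)
a_1 = 14: 99/14  (≤ bound)
a_2 = 14: 1393/197  (≤ bound)
a_3 = 14: 19601/2772  (> 1036, stop)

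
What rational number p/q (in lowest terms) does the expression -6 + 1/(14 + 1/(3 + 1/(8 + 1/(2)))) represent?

-4501/759

Collapse the nested fraction from the inside out:
Start with 2.
8 + 1/(2/1) = 8 + 1/2 = 17/2
3 + 1/(17/2) = 3 + 2/17 = 53/17
14 + 1/(53/17) = 14 + 17/53 = 759/53
-6 + 1/(759/53) = -6 + 53/759 = -4501/759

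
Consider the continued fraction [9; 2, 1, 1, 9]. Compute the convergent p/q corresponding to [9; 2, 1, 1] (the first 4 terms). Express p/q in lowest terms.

a_0 = 9: 9/1
a_1 = 2: 19/2
a_2 = 1: 28/3
a_3 = 1: 47/5

47/5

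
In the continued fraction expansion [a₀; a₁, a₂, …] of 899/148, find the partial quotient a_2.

2

Run the Euclidean algorithm, recording each quotient:
899 ÷ 148 → quotient 6, remainder 11
148 ÷ 11 → quotient 13, remainder 5
11 ÷ 5 → quotient 2, remainder 1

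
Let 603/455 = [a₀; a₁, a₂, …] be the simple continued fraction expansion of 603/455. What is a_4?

603 = 1·455 + 148, so a_0 = 1
455 = 3·148 + 11, so a_1 = 3
148 = 13·11 + 5, so a_2 = 13
11 = 2·5 + 1, so a_3 = 2
5 = 5·1 + 0, so a_4 = 5

5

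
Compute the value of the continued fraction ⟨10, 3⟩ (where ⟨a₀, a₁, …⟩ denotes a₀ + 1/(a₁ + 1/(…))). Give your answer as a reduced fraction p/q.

Start with 3.
10 + 1/(3/1) = 10 + 1/3 = 31/3

31/3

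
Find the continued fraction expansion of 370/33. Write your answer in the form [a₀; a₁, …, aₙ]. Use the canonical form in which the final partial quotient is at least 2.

[11; 4, 1, 2, 2]

Run the Euclidean algorithm, recording each quotient:
370 ÷ 33 → quotient 11, remainder 7
33 ÷ 7 → quotient 4, remainder 5
7 ÷ 5 → quotient 1, remainder 2
5 ÷ 2 → quotient 2, remainder 1
2 ÷ 1 → quotient 2, remainder 0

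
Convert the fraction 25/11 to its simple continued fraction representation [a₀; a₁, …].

⌊25/11⌋ = 2, remainder 3
⌊11/3⌋ = 3, remainder 2
⌊3/2⌋ = 1, remainder 1
⌊2/1⌋ = 2, remainder 0

[2; 3, 1, 2]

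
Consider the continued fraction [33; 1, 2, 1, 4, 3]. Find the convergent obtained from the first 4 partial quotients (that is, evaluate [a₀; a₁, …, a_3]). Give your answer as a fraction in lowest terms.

135/4

a_0 = 33: 33/1
a_1 = 1: 34/1
a_2 = 2: 101/3
a_3 = 1: 135/4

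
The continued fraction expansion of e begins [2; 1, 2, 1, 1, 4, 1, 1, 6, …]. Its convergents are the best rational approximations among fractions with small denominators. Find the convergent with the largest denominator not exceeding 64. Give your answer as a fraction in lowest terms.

106/39

a_0 = 2: 2/1  (≤ bound)
a_1 = 1: 3/1  (≤ bound)
a_2 = 2: 8/3  (≤ bound)
a_3 = 1: 11/4  (≤ bound)
a_4 = 1: 19/7  (≤ bound)
a_5 = 4: 87/32  (≤ bound)
a_6 = 1: 106/39  (≤ bound)
a_7 = 1: 193/71  (> 64, stop)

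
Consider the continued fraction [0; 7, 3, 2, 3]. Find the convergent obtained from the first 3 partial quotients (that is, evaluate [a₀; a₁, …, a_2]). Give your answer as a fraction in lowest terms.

a_0 = 0: 0/1
a_1 = 7: 1/7
a_2 = 3: 3/22

3/22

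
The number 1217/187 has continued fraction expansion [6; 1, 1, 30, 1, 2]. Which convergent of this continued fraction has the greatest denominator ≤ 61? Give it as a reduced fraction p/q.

397/61

List convergents until the denominator exceeds the bound:
a_0 = 6: 6/1  (≤ bound)
a_1 = 1: 7/1  (≤ bound)
a_2 = 1: 13/2  (≤ bound)
a_3 = 30: 397/61  (≤ bound)
a_4 = 1: 410/63  (> 61, stop)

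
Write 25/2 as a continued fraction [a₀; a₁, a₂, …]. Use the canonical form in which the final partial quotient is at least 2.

[12; 2]

⌊25/2⌋ = 12, remainder 1
⌊2/1⌋ = 2, remainder 0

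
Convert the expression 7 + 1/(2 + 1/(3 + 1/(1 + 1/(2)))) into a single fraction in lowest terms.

Work from the innermost term outward:
Start with 2.
1 + 1/(2/1) = 1 + 1/2 = 3/2
3 + 1/(3/2) = 3 + 2/3 = 11/3
2 + 1/(11/3) = 2 + 3/11 = 25/11
7 + 1/(25/11) = 7 + 11/25 = 186/25

186/25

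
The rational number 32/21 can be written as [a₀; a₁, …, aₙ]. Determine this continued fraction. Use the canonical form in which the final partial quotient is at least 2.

[1; 1, 1, 10]

Repeatedly divide and take the remainder:
32 = 1·21 + 11, so a_0 = 1
21 = 1·11 + 10, so a_1 = 1
11 = 1·10 + 1, so a_2 = 1
10 = 10·1 + 0, so a_3 = 10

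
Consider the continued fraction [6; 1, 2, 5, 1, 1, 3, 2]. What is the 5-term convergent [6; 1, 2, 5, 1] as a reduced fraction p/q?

Compute successive convergents:
a_0 = 6: 6/1
a_1 = 1: 7/1
a_2 = 2: 20/3
a_3 = 5: 107/16
a_4 = 1: 127/19

127/19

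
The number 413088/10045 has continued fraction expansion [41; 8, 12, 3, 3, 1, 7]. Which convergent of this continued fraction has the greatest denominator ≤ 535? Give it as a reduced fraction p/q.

12296/299

a_0 = 41: 41/1  (≤ bound)
a_1 = 8: 329/8  (≤ bound)
a_2 = 12: 3989/97  (≤ bound)
a_3 = 3: 12296/299  (≤ bound)
a_4 = 3: 40877/994  (> 535, stop)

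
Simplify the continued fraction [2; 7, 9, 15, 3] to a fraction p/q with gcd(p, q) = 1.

6347/2965

Start with 3.
15 + 1/(3/1) = 15 + 1/3 = 46/3
9 + 1/(46/3) = 9 + 3/46 = 417/46
7 + 1/(417/46) = 7 + 46/417 = 2965/417
2 + 1/(2965/417) = 2 + 417/2965 = 6347/2965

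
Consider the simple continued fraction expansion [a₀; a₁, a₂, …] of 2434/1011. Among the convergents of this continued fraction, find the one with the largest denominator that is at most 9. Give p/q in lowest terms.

List convergents until the denominator exceeds the bound:
a_0 = 2: 2/1  (≤ bound)
a_1 = 2: 5/2  (≤ bound)
a_2 = 2: 12/5  (≤ bound)
a_3 = 4: 53/22  (> 9, stop)

12/5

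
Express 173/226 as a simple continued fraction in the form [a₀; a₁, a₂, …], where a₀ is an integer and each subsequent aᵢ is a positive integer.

⌊173/226⌋ = 0, remainder 173
⌊226/173⌋ = 1, remainder 53
⌊173/53⌋ = 3, remainder 14
⌊53/14⌋ = 3, remainder 11
⌊14/11⌋ = 1, remainder 3
⌊11/3⌋ = 3, remainder 2
⌊3/2⌋ = 1, remainder 1
⌊2/1⌋ = 2, remainder 0

[0; 1, 3, 3, 1, 3, 1, 2]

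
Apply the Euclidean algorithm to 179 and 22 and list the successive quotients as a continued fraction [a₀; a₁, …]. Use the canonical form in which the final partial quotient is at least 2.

[8; 7, 3]

Repeatedly divide and take the remainder:
179 ÷ 22 → quotient 8, remainder 3
22 ÷ 3 → quotient 7, remainder 1
3 ÷ 1 → quotient 3, remainder 0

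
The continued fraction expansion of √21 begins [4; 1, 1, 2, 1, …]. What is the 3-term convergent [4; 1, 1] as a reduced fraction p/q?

9/2

Start with 1.
1 + 1/(1/1) = 1 + 1/1 = 2/1
4 + 1/(2/1) = 4 + 1/2 = 9/2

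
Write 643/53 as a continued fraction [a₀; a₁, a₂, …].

[12; 7, 1, 1, 3]

643 = 12·53 + 7, so a_0 = 12
53 = 7·7 + 4, so a_1 = 7
7 = 1·4 + 3, so a_2 = 1
4 = 1·3 + 1, so a_3 = 1
3 = 3·1 + 0, so a_4 = 3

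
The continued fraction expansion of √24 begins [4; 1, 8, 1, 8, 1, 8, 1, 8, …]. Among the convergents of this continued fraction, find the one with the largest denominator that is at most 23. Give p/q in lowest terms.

List convergents until the denominator exceeds the bound:
a_0 = 4: 4/1  (≤ bound)
a_1 = 1: 5/1  (≤ bound)
a_2 = 8: 44/9  (≤ bound)
a_3 = 1: 49/10  (≤ bound)
a_4 = 8: 436/89  (> 23, stop)

49/10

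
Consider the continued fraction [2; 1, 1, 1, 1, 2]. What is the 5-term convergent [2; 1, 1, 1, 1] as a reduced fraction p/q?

13/5

a_0 = 2: 2/1
a_1 = 1: 3/1
a_2 = 1: 5/2
a_3 = 1: 8/3
a_4 = 1: 13/5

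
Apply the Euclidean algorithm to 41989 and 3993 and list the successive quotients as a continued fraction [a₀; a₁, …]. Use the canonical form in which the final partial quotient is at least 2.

[10; 1, 1, 15, 2, 8, 2, 3]

Apply division with remainder until the remainder is 0:
⌊41989/3993⌋ = 10, remainder 2059
⌊3993/2059⌋ = 1, remainder 1934
⌊2059/1934⌋ = 1, remainder 125
⌊1934/125⌋ = 15, remainder 59
⌊125/59⌋ = 2, remainder 7
⌊59/7⌋ = 8, remainder 3
⌊7/3⌋ = 2, remainder 1
⌊3/1⌋ = 3, remainder 0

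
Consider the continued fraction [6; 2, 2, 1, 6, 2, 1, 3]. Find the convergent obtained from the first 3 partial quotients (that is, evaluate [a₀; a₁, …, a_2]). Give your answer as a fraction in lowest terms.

32/5

a_0 = 6: 6/1
a_1 = 2: 13/2
a_2 = 2: 32/5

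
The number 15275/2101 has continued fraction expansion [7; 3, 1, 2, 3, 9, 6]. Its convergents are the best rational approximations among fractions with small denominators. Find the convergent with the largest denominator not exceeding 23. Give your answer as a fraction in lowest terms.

80/11

a_0 = 7: 7/1  (≤ bound)
a_1 = 3: 22/3  (≤ bound)
a_2 = 1: 29/4  (≤ bound)
a_3 = 2: 80/11  (≤ bound)
a_4 = 3: 269/37  (> 23, stop)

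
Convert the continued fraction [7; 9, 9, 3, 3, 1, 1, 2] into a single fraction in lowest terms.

Start with 2.
1 + 1/(2/1) = 1 + 1/2 = 3/2
1 + 1/(3/2) = 1 + 2/3 = 5/3
3 + 1/(5/3) = 3 + 3/5 = 18/5
3 + 1/(18/5) = 3 + 5/18 = 59/18
9 + 1/(59/18) = 9 + 18/59 = 549/59
9 + 1/(549/59) = 9 + 59/549 = 5000/549
7 + 1/(5000/549) = 7 + 549/5000 = 35549/5000

35549/5000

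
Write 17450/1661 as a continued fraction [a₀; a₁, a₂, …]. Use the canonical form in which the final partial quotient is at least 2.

17450 ÷ 1661 → quotient 10, remainder 840
1661 ÷ 840 → quotient 1, remainder 821
840 ÷ 821 → quotient 1, remainder 19
821 ÷ 19 → quotient 43, remainder 4
19 ÷ 4 → quotient 4, remainder 3
4 ÷ 3 → quotient 1, remainder 1
3 ÷ 1 → quotient 3, remainder 0

[10; 1, 1, 43, 4, 1, 3]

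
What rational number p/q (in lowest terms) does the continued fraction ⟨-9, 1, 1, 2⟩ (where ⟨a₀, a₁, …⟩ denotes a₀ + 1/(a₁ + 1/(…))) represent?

-42/5

Starting at the tail and folding back:
Start with 2.
1 + 1/(2/1) = 1 + 1/2 = 3/2
1 + 1/(3/2) = 1 + 2/3 = 5/3
-9 + 1/(5/3) = -9 + 3/5 = -42/5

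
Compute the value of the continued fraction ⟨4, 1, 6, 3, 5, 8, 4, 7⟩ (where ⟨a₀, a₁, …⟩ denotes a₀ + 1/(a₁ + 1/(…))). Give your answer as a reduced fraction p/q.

Start with 7.
4 + 1/(7/1) = 4 + 1/7 = 29/7
8 + 1/(29/7) = 8 + 7/29 = 239/29
5 + 1/(239/29) = 5 + 29/239 = 1224/239
3 + 1/(1224/239) = 3 + 239/1224 = 3911/1224
6 + 1/(3911/1224) = 6 + 1224/3911 = 24690/3911
1 + 1/(24690/3911) = 1 + 3911/24690 = 28601/24690
4 + 1/(28601/24690) = 4 + 24690/28601 = 139094/28601

139094/28601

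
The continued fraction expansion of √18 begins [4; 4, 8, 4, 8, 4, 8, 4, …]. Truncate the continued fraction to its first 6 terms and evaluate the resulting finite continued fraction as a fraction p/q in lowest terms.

19601/4620

a_0 = 4: 4/1
a_1 = 4: 17/4
a_2 = 8: 140/33
a_3 = 4: 577/136
a_4 = 8: 4756/1121
a_5 = 4: 19601/4620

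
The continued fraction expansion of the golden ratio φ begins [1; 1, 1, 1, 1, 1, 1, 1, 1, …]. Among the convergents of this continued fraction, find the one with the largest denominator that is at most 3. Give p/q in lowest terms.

5/3

a_0 = 1: 1/1  (≤ bound)
a_1 = 1: 2/1  (≤ bound)
a_2 = 1: 3/2  (≤ bound)
a_3 = 1: 5/3  (≤ bound)
a_4 = 1: 8/5  (> 3, stop)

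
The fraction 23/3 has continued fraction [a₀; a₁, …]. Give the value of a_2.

23 ÷ 3 → quotient 7, remainder 2
3 ÷ 2 → quotient 1, remainder 1
2 ÷ 1 → quotient 2, remainder 0

2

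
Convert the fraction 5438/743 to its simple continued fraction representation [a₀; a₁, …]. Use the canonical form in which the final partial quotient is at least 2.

[7; 3, 7, 2, 2, 6]

Run the Euclidean algorithm, recording each quotient:
5438 = 7·743 + 237, so a_0 = 7
743 = 3·237 + 32, so a_1 = 3
237 = 7·32 + 13, so a_2 = 7
32 = 2·13 + 6, so a_3 = 2
13 = 2·6 + 1, so a_4 = 2
6 = 6·1 + 0, so a_5 = 6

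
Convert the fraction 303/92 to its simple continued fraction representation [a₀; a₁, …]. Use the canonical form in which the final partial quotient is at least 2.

⌊303/92⌋ = 3, remainder 27
⌊92/27⌋ = 3, remainder 11
⌊27/11⌋ = 2, remainder 5
⌊11/5⌋ = 2, remainder 1
⌊5/1⌋ = 5, remainder 0

[3; 3, 2, 2, 5]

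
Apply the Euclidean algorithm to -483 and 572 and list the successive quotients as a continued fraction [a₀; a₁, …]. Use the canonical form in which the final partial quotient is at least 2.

Run the Euclidean algorithm, recording each quotient:
⌊-483/572⌋ = -1, remainder 89
⌊572/89⌋ = 6, remainder 38
⌊89/38⌋ = 2, remainder 13
⌊38/13⌋ = 2, remainder 12
⌊13/12⌋ = 1, remainder 1
⌊12/1⌋ = 12, remainder 0

[-1; 6, 2, 2, 1, 12]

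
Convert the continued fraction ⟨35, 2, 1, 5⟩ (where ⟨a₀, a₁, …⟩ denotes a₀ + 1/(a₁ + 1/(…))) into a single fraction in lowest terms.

601/17

a_0 = 35: 35/1
a_1 = 2: 71/2
a_2 = 1: 106/3
a_3 = 5: 601/17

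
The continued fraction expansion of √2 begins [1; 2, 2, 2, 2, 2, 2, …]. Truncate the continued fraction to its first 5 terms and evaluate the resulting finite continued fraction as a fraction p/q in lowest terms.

a_0 = 1: 1/1
a_1 = 2: 3/2
a_2 = 2: 7/5
a_3 = 2: 17/12
a_4 = 2: 41/29

41/29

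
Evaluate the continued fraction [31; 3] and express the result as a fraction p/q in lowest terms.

a_0 = 31: 31/1
a_1 = 3: 94/3

94/3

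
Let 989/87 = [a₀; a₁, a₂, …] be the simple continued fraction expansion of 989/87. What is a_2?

989 = 11·87 + 32, so a_0 = 11
87 = 2·32 + 23, so a_1 = 2
32 = 1·23 + 9, so a_2 = 1

1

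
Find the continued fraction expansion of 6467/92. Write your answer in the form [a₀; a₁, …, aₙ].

6467 ÷ 92 → quotient 70, remainder 27
92 ÷ 27 → quotient 3, remainder 11
27 ÷ 11 → quotient 2, remainder 5
11 ÷ 5 → quotient 2, remainder 1
5 ÷ 1 → quotient 5, remainder 0

[70; 3, 2, 2, 5]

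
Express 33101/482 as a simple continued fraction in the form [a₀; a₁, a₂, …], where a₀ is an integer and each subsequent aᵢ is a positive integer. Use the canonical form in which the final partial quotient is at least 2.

[68; 1, 2, 14, 3, 1, 2]

33101 = 68·482 + 325, so a_0 = 68
482 = 1·325 + 157, so a_1 = 1
325 = 2·157 + 11, so a_2 = 2
157 = 14·11 + 3, so a_3 = 14
11 = 3·3 + 2, so a_4 = 3
3 = 1·2 + 1, so a_5 = 1
2 = 2·1 + 0, so a_6 = 2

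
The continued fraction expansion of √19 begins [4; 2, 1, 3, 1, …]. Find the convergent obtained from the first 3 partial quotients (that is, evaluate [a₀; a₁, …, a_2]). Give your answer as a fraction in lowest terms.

a_0 = 4: 4/1
a_1 = 2: 9/2
a_2 = 1: 13/3

13/3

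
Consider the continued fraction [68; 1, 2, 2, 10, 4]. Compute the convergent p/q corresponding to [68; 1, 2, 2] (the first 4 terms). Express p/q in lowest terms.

Start with 2.
2 + 1/(2/1) = 2 + 1/2 = 5/2
1 + 1/(5/2) = 1 + 2/5 = 7/5
68 + 1/(7/5) = 68 + 5/7 = 481/7

481/7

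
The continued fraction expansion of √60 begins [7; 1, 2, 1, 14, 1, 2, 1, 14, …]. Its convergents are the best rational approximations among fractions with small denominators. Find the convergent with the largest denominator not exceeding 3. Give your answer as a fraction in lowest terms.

23/3

a_0 = 7: 7/1  (≤ bound)
a_1 = 1: 8/1  (≤ bound)
a_2 = 2: 23/3  (≤ bound)
a_3 = 1: 31/4  (> 3, stop)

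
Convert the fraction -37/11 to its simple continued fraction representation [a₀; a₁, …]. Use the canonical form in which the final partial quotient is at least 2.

Repeatedly divide and take the remainder:
⌊-37/11⌋ = -4, remainder 7
⌊11/7⌋ = 1, remainder 4
⌊7/4⌋ = 1, remainder 3
⌊4/3⌋ = 1, remainder 1
⌊3/1⌋ = 3, remainder 0

[-4; 1, 1, 1, 3]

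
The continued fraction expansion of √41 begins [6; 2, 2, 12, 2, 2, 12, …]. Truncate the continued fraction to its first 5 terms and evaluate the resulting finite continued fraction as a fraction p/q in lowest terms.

826/129

Start with 2.
12 + 1/(2/1) = 12 + 1/2 = 25/2
2 + 1/(25/2) = 2 + 2/25 = 52/25
2 + 1/(52/25) = 2 + 25/52 = 129/52
6 + 1/(129/52) = 6 + 52/129 = 826/129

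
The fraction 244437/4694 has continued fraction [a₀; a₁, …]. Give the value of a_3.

4

244437 = 52·4694 + 349, so a_0 = 52
4694 = 13·349 + 157, so a_1 = 13
349 = 2·157 + 35, so a_2 = 2
157 = 4·35 + 17, so a_3 = 4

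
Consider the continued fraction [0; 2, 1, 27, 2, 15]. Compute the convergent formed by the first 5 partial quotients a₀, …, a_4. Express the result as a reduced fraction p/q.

Starting at the tail and folding back:
Start with 2.
27 + 1/(2/1) = 27 + 1/2 = 55/2
1 + 1/(55/2) = 1 + 2/55 = 57/55
2 + 1/(57/55) = 2 + 55/57 = 169/57
0 + 1/(169/57) = 0 + 57/169 = 57/169

57/169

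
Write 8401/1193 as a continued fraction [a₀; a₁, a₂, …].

[7; 23, 1, 6, 7]

8401 ÷ 1193 → quotient 7, remainder 50
1193 ÷ 50 → quotient 23, remainder 43
50 ÷ 43 → quotient 1, remainder 7
43 ÷ 7 → quotient 6, remainder 1
7 ÷ 1 → quotient 7, remainder 0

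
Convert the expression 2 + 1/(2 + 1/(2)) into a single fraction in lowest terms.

12/5

Work from the innermost term outward:
Start with 2.
2 + 1/(2/1) = 2 + 1/2 = 5/2
2 + 1/(5/2) = 2 + 2/5 = 12/5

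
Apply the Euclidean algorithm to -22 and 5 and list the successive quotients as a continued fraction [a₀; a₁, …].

-22 = -5·5 + 3, so a_0 = -5
5 = 1·3 + 2, so a_1 = 1
3 = 1·2 + 1, so a_2 = 1
2 = 2·1 + 0, so a_3 = 2

[-5; 1, 1, 2]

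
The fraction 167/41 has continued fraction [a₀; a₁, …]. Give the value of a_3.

2

Apply division with remainder until the remainder is 0:
167 ÷ 41 → quotient 4, remainder 3
41 ÷ 3 → quotient 13, remainder 2
3 ÷ 2 → quotient 1, remainder 1
2 ÷ 1 → quotient 2, remainder 0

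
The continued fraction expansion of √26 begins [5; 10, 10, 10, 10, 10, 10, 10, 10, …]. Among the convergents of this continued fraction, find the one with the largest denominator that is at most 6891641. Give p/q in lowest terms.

a_0 = 5: 5/1  (≤ bound)
a_1 = 10: 51/10  (≤ bound)
a_2 = 10: 515/101  (≤ bound)
a_3 = 10: 5201/1020  (≤ bound)
a_4 = 10: 52525/10301  (≤ bound)
a_5 = 10: 530451/104030  (≤ bound)
a_6 = 10: 5357035/1050601  (≤ bound)
a_7 = 10: 54100801/10610040  (> 6891641, stop)

5357035/1050601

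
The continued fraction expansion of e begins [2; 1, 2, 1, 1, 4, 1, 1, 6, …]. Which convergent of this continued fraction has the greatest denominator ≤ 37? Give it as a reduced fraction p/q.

87/32

a_0 = 2: 2/1  (≤ bound)
a_1 = 1: 3/1  (≤ bound)
a_2 = 2: 8/3  (≤ bound)
a_3 = 1: 11/4  (≤ bound)
a_4 = 1: 19/7  (≤ bound)
a_5 = 4: 87/32  (≤ bound)
a_6 = 1: 106/39  (> 37, stop)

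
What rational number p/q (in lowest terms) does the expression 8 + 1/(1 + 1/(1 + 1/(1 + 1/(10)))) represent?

277/32

Use the convergent recurrence hₖ = aₖ·hₖ₋₁ + hₖ₋₂ (and likewise for the denominators kₖ):
a_0 = 8: 8/1
a_1 = 1: 9/1
a_2 = 1: 17/2
a_3 = 1: 26/3
a_4 = 10: 277/32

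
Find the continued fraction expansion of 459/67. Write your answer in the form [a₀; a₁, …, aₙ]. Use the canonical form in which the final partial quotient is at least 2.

[6; 1, 5, 1, 2, 3]

459 = 6·67 + 57, so a_0 = 6
67 = 1·57 + 10, so a_1 = 1
57 = 5·10 + 7, so a_2 = 5
10 = 1·7 + 3, so a_3 = 1
7 = 2·3 + 1, so a_4 = 2
3 = 3·1 + 0, so a_5 = 3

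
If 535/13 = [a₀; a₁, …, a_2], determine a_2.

Repeatedly divide and take the remainder:
535 = 41·13 + 2, so a_0 = 41
13 = 6·2 + 1, so a_1 = 6
2 = 2·1 + 0, so a_2 = 2

2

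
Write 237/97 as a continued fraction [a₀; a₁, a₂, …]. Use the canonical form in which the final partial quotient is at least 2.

[2; 2, 3, 1, 10]

Apply division with remainder until the remainder is 0:
237 = 2·97 + 43, so a_0 = 2
97 = 2·43 + 11, so a_1 = 2
43 = 3·11 + 10, so a_2 = 3
11 = 1·10 + 1, so a_3 = 1
10 = 10·1 + 0, so a_4 = 10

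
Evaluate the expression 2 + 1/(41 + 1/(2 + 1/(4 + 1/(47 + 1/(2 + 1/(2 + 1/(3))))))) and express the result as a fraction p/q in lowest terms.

Starting at the tail and folding back:
Start with 3.
2 + 1/(3/1) = 2 + 1/3 = 7/3
2 + 1/(7/3) = 2 + 3/7 = 17/7
47 + 1/(17/7) = 47 + 7/17 = 806/17
4 + 1/(806/17) = 4 + 17/806 = 3241/806
2 + 1/(3241/806) = 2 + 806/3241 = 7288/3241
41 + 1/(7288/3241) = 41 + 3241/7288 = 302049/7288
2 + 1/(302049/7288) = 2 + 7288/302049 = 611386/302049

611386/302049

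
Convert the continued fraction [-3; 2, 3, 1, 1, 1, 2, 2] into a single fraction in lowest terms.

Build up convergents one term at a time:
a_0 = -3: -3/1
a_1 = 2: -5/2
a_2 = 3: -18/7
a_3 = 1: -23/9
a_4 = 1: -41/16
a_5 = 1: -64/25
a_6 = 2: -169/66
a_7 = 2: -402/157

-402/157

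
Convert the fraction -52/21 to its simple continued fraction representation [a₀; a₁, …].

Run the Euclidean algorithm, recording each quotient:
-52 = -3·21 + 11, so a_0 = -3
21 = 1·11 + 10, so a_1 = 1
11 = 1·10 + 1, so a_2 = 1
10 = 10·1 + 0, so a_3 = 10

[-3; 1, 1, 10]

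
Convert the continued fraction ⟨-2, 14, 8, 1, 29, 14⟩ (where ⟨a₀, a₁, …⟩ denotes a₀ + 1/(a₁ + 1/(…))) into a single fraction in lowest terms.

a_0 = -2: -2/1
a_1 = 14: -27/14
a_2 = 8: -218/113
a_3 = 1: -245/127
a_4 = 29: -7323/3796
a_5 = 14: -102767/53271

-102767/53271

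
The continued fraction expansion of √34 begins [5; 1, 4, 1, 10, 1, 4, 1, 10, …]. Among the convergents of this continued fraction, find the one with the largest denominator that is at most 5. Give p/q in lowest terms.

29/5

a_0 = 5: 5/1  (≤ bound)
a_1 = 1: 6/1  (≤ bound)
a_2 = 4: 29/5  (≤ bound)
a_3 = 1: 35/6  (> 5, stop)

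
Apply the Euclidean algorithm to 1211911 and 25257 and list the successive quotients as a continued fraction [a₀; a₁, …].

Apply division with remainder until the remainder is 0:
⌊1211911/25257⌋ = 47, remainder 24832
⌊25257/24832⌋ = 1, remainder 425
⌊24832/425⌋ = 58, remainder 182
⌊425/182⌋ = 2, remainder 61
⌊182/61⌋ = 2, remainder 60
⌊61/60⌋ = 1, remainder 1
⌊60/1⌋ = 60, remainder 0

[47; 1, 58, 2, 2, 1, 60]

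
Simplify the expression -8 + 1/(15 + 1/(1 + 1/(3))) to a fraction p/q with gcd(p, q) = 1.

Compute successive convergents:
a_0 = -8: -8/1
a_1 = 15: -119/15
a_2 = 1: -127/16
a_3 = 3: -500/63

-500/63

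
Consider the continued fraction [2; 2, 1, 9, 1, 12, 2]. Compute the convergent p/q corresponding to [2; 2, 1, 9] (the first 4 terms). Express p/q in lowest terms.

Start with 9.
1 + 1/(9/1) = 1 + 1/9 = 10/9
2 + 1/(10/9) = 2 + 9/10 = 29/10
2 + 1/(29/10) = 2 + 10/29 = 68/29

68/29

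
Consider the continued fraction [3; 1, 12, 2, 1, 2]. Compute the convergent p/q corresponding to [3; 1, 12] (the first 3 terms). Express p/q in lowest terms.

Start with 12.
1 + 1/(12/1) = 1 + 1/12 = 13/12
3 + 1/(13/12) = 3 + 12/13 = 51/13

51/13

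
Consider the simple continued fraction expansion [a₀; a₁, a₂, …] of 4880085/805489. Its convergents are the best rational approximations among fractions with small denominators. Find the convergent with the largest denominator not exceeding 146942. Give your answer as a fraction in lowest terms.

673158/111109

a_0 = 6: 6/1  (≤ bound)
a_1 = 17: 103/17  (≤ bound)
a_2 = 12: 1242/205  (≤ bound)
a_3 = 45: 55993/9242  (≤ bound)
a_4 = 12: 673158/111109  (≤ bound)
a_5 = 2: 1402309/231460  (> 146942, stop)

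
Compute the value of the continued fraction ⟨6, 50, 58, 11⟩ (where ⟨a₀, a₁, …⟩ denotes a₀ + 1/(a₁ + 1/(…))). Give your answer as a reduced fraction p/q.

Start with 11.
58 + 1/(11/1) = 58 + 1/11 = 639/11
50 + 1/(639/11) = 50 + 11/639 = 31961/639
6 + 1/(31961/639) = 6 + 639/31961 = 192405/31961

192405/31961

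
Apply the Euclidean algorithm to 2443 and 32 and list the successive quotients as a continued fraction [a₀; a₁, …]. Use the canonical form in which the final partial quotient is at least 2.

⌊2443/32⌋ = 76, remainder 11
⌊32/11⌋ = 2, remainder 10
⌊11/10⌋ = 1, remainder 1
⌊10/1⌋ = 10, remainder 0

[76; 2, 1, 10]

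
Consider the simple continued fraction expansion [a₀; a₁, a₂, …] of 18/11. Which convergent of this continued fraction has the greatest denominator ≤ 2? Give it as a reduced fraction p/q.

3/2

List convergents until the denominator exceeds the bound:
a_0 = 1: 1/1  (≤ bound)
a_1 = 1: 2/1  (≤ bound)
a_2 = 1: 3/2  (≤ bound)
a_3 = 1: 5/3  (> 2, stop)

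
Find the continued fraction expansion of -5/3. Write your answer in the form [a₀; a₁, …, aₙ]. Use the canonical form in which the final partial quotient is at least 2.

[-2; 3]

⌊-5/3⌋ = -2, remainder 1
⌊3/1⌋ = 3, remainder 0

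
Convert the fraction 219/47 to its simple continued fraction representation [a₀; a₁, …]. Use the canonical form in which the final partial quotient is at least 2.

219 ÷ 47 → quotient 4, remainder 31
47 ÷ 31 → quotient 1, remainder 16
31 ÷ 16 → quotient 1, remainder 15
16 ÷ 15 → quotient 1, remainder 1
15 ÷ 1 → quotient 15, remainder 0

[4; 1, 1, 1, 15]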